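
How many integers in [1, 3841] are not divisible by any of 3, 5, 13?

|div by 3|=1280, |div by 5|=768, |div by 13|=295.
|div by 3&5|=256, |div by 3&13|=98, |div by 5&13|=59, |div by all|=19.
By inclusion-exclusion, divisible by at least one: 1280+768+295-256-98-59+19 = 1949.
Not divisible by any: 3841 - 1949.

Final answer: 1892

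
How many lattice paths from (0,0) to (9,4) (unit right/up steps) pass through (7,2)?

Paths (0,0)->(7,2): C(9,2) = 36.
Paths (7,2)->(9,4): C(4,2) = 6.
By multiplication principle: 36 x 6.

Final answer: 216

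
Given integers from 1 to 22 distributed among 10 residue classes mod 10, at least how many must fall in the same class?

By pigeonhole with 22 objects and 10 categories: ceiling(22/10).

Final answer: 3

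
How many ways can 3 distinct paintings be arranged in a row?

The number of ways to arrange 3 distinct objects is 3!.

Final answer: 3! = 6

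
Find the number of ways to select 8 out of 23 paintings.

C(23,8) = 23!/(8! x (23-8)!).

Final answer: C(23,8) = 490314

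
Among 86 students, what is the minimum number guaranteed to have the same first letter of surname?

There are 26 possible values for first letter of surname. With 86 students and 26 categories, by pigeonhole: ceiling(86/26).

Final answer: 4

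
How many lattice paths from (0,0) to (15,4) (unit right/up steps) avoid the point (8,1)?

Total paths to (15,4): C(19,4) = 3876.
Paths through (8,1): C(9,1) x C(10,3) = 1080.
Avoiding (8,1): 3876 - 1080.

Final answer: 2796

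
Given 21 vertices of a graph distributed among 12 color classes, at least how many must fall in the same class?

By pigeonhole with 21 objects and 12 categories: ceiling(21/12).

Final answer: 2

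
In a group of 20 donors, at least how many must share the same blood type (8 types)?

There are 8 possible values for blood type (8 types). With 20 donors and 8 categories, by pigeonhole: ceiling(20/8).

Final answer: 3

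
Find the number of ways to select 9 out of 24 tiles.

C(24,9) = 24!/(9! x 15!).

Final answer: \binom{24}{9} = 1307504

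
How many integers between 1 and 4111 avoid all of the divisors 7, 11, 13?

|div by 7|=587, |div by 11|=373, |div by 13|=316.
|div by 7&11|=53, |div by 7&13|=45, |div by 11&13|=28, |div by all|=4.
By inclusion-exclusion, divisible by at least one: 587+373+316-53-45-28+4 = 1154.
Not divisible by any: 4111 - 1154.

Final answer: 2957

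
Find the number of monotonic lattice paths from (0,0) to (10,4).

Each path has 10 right steps and 4 up steps in some order (14 steps total).
Choose which 4 of the 14 steps are up: C(14,4).

Final answer: C(14,4) = 1001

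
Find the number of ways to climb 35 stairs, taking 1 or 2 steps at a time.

Let f(n) be the number of climbs. Removing the last move (1 or 2 steps) gives f(n) = f(n-1) + f(n-2); base cases f(1)=1, f(2)=2.
Computing successive values: f(1)=1, f(2)=2, f(3)=3, f(4)=5, f(5)=8, f(6)=13, f(7)=21, f(8)=34, f(9)=55, f(10)=89, f(11)=144, f(12)=233, f(13)=377, f(14)=610, f(15)=987, f(16)=1597, f(17)=2584, f(18)=4181, f(19)=6765, f(20)=10946, f(21)=17711, f(22)=28657, f(23)=46368, f(24)=75025, f(25)=121393, f(26)=196418, f(27)=317811, f(28)=514229, f(29)=832040, f(30)=1346269, f(31)=2178309, f(32)=3524578, f(33)=5702887, f(34)=9227465, f(35)=14930352.

Final answer: 14930352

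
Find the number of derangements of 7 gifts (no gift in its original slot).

Use the recurrence D(n) = (n-1)(D(n-1) + D(n-2)) with D(0)=1, D(1)=0.
D(2) = 1 x (0 + 1) = 1
D(3) = 2 x (1 + 0) = 2
D(4) = 3 x (2 + 1) = 9
D(5) = 4 x (9 + 2) = 44
D(6) = 5 x (44 + 9) = 265
D(7) = 6 x (D(6) + D(5)) = 6 x (265 + 44)

Final answer: D(7) = 1854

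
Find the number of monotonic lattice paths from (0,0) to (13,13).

Each path has 13 right steps and 13 up steps in some order (26 steps total).
Choose which 13 of the 26 steps are up: C(26,13).

Final answer: C(26,13) = 10400600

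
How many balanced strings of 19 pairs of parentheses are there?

The structures are counted by the Catalan number C_n. Here n = 19 (pairs).
C_n = C(2n,n) - C(2n,n+1), so C_{19} = C(38,19) - C(38,20) = 35345263800 - 33578000610.

Final answer: C_{19} = 1767263190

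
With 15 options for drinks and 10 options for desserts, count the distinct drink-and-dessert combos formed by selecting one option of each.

By the multiplication principle: 15 x 10.

Final answer: 150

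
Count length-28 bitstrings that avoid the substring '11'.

Let a(n) count valid strings. If the last bit is 0 the prefix is any valid string of length n-1; if it is 1 the string must end in 01 with a valid prefix of length n-2. So a(n) = a(n-1) + a(n-2), a(1)=2, a(2)=3.
Computing successive values: a(1)=2, a(2)=3, a(3)=5, a(4)=8, a(5)=13, a(6)=21, a(7)=34, a(8)=55, a(9)=89, a(10)=144, a(11)=233, a(12)=377, a(13)=610, a(14)=987, a(15)=1597, a(16)=2584, a(17)=4181, a(18)=6765, a(19)=10946, a(20)=17711, a(21)=28657, a(22)=46368, a(23)=75025, a(24)=121393, a(25)=196418, a(26)=317811, a(27)=514229, a(28)=832040.

Final answer: 832040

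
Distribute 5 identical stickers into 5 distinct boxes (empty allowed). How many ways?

Stars and bars: C(n+k-1, k-1) = C(9,4).

Final answer: C(9,4) = 126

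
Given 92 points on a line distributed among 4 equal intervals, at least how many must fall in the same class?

By pigeonhole with 92 objects and 4 categories: ceiling(92/4).

Final answer: 23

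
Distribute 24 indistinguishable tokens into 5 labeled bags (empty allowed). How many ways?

Stars and bars: C(n+k-1, k-1) = C(28,4).

Final answer: C(28,4) = 20475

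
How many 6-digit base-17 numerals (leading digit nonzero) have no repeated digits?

First digit: 16 (nonzero). Second: 16 (not first). Third: 15, etc.
Total: 16 x 16 x 15 x 14 x 13 x 12.

Final answer: 8386560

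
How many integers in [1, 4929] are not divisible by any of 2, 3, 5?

|div by 2|=2464, |div by 3|=1643, |div by 5|=985.
|div by 2&3|=821, |div by 2&5|=492, |div by 3&5|=328, |div by all|=164.
By inclusion-exclusion, divisible by at least one: 2464+1643+985-821-492-328+164 = 3615.
Not divisible by any: 4929 - 3615.

Final answer: 1314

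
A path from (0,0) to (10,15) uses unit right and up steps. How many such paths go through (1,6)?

Paths (0,0)->(1,6): C(7,6) = 7.
Paths (1,6)->(10,15): C(18,9) = 48620.
By multiplication principle: 7 x 48620.

Final answer: 340340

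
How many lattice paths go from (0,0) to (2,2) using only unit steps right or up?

Each path has 2 right steps and 2 up steps in some order (4 steps total).
Choose which 2 of the 4 steps are up: C(4,2).

Final answer: C(4,2) = 6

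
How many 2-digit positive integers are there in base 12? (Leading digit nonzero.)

Leading digit: 11 options (nonzero). Other 1 digit(s): 12 options each.
Total: 11 x 12^1.

Final answer: 132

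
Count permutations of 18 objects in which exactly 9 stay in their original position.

Choose which 9 elements are fixed: C(18,9) = 48620.
Derange the remaining 9 using D(j) = (j-1)(D(j-1) + D(j-2)), D(0)=1, D(1)=0: D(2)=1, D(3)=2, D(4)=9, D(5)=44, D(6)=265, D(7)=1854, D(8)=14833, D(9)=133496.
Total: 48620 x 133496.

Final answer: C(18,9) D(9) = 6490575520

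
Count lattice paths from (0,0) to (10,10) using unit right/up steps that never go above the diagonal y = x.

Total monotonic paths to (10,10): C(20,10) = 184756.
By the reflection principle, paths that go above the diagonal number C(20,11) = 167960.
Valid Dyck paths: 184756 - 167960.
(This is the Catalan number C_{10}.)

Final answer: C_{10} = 16796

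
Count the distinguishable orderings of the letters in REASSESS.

Letters (A:1, E:2, R:1, S:4). Total letters: 8.
Permutations = 8!/(4! x 2!).

Final answer: 840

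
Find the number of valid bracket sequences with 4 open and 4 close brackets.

The structures are counted by the Catalan number C_n. Here n = 4 (pairs).
Using C_0 = 1 and C_(k+1) = C_k x 2(2k+1)/(k+2), build up term by term: C_1=1, C_2=2, C_3=5, C_4=14.

Final answer: C_{4} = 14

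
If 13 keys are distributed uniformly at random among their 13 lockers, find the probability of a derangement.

Use the recurrence D(n) = (n-1)(D(n-1) + D(n-2)) with D(0)=1, D(1)=0.
Building up: D(2)=1, D(3)=2, D(4)=9, D(5)=44, D(6)=265, D(7)=1854, D(8)=14833, D(9)=133496, D(10)=1334961, D(11)=14684570, D(12)=176214841, D(13)=2290792932.
Total arrangements: 13! = 6227020800.
Probability = D(13)/13! = 63633137/172972800.

Final answer: D(13)/13! = 2290792932/6227020800 = 0.367879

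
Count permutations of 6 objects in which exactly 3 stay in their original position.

Choose which 3 elements are fixed: C(6,3) = 20.
Derange the remaining 3 using D(j) = (j-1)(D(j-1) + D(j-2)), D(0)=1, D(1)=0: D(2)=1, D(3)=2.
Total: 20 x 2.

Final answer: C(6,3) D(3) = 40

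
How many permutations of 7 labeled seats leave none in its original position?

Derangements satisfy D(n) = (n-1)(D(n-1) + D(n-2)), starting from D(0)=1, D(1)=0.
D(2) = 1 x (0 + 1) = 1
D(3) = 2 x (1 + 0) = 2
D(4) = 3 x (2 + 1) = 9
D(5) = 4 x (9 + 2) = 44
D(6) = 5 x (44 + 9) = 265
D(7) = 6 x (D(6) + D(5)) = 6 x (265 + 44)

Final answer: D(7) = 1854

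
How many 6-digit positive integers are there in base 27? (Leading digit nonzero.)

Leading digit: 26 options (nonzero). Other 5 digit(s): 27 options each.
Total: 26 x 27^5.

Final answer: 373071582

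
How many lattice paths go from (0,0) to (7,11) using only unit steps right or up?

Each path has 7 right steps and 11 up steps in some order (18 steps total).
Choose which 11 of the 18 steps are up: C(18,11).

Final answer: C(18,11) = 31824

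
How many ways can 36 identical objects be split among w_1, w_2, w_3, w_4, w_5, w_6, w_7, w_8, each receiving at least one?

Substitute w'_i = w_i - 1 (so w'_i >= 0). Then sum w'_i = 36 - 8 = 28.
Stars and bars: C(28+8-1, 8-1) = C(35,7).

Final answer: C(35,7) = 6724520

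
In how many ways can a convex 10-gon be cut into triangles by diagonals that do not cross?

This is counted by the nth Catalan number C_n. Here n = 10 - 2 = 8.
C_n = C(2n,n) - C(2n,n+1), so C_{8} = C(16,8) - C(16,9) = 12870 - 11440.

Final answer: C_{8} = 1430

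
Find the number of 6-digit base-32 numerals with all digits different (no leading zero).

The leading digit has 31 choices (anything but zero); the next has 31 (anything but the first), then 30, and so on, one fewer each time.
Total: 31 x 31 x 30 x 29 x 28 x 27.

Final answer: 632068920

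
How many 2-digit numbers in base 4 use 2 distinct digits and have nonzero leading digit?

First digit: 3 (nonzero). Second: 3 (not first). Third: 2, etc.
Total: 3 x 3.

Final answer: 9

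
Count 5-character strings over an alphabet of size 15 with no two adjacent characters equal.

Let g(n) count such strings. g(1) = 15, and each valid string of length n-1 extends in 14 ways (any symbol but the last), so g(n) = 14 g(n-1).
Total: g(5) = 15 x 14^4.

Final answer: 15 x 14^{4} = 576240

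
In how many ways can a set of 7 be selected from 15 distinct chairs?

C(15,7) = 15!/(7! x 8!).

Final answer: \binom{15}{7} = 6435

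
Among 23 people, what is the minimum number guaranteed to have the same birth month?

There are 12 possible values for birth month. With 23 people and 12 categories, by pigeonhole: ceiling(23/12).

Final answer: 2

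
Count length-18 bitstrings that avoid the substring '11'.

Classify by the final bit: ...0 gives a(n-1) strings, ...01 gives a(n-2) strings. Thus a(n) = a(n-1) + a(n-2) with a(1)=2, a(2)=3.
Iterating the recurrence: a(1)=2, a(2)=3, a(3)=5, a(4)=8, a(5)=13, a(6)=21, a(7)=34, a(8)=55, a(9)=89, a(10)=144, a(11)=233, a(12)=377, a(13)=610, a(14)=987, a(15)=1597, a(16)=2584, a(17)=4181, a(18)=6765.

Final answer: 6765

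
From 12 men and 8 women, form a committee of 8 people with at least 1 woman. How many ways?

Sum over valid woman counts:
C(8,1)C(12,7) = 6336
C(8,2)C(12,6) = 25872
C(8,3)C(12,5) = 44352
C(8,4)C(12,4) = 34650
C(8,5)C(12,3) = 12320
C(8,6)C(12,2) = 1848
C(8,7)C(12,1) = 96
C(8,8)C(12,0) = 1
Total: 6336 + 25872 + 44352 + 34650 + 12320 + 1848 + 96 + 1.

Final answer: 125475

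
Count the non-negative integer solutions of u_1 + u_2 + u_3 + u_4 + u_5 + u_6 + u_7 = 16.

Stars and bars with 16 stars and 6 bars:
C(16+7-1, 7-1) = C(22,6).

Final answer: C(22,6) = 74613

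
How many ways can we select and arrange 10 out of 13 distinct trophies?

P(13,10) = 13!/(13-10)! = 13!/3!.

Final answer: P(13,10) = 1037836800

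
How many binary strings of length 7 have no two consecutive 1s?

Let a(n) count valid strings. If the last bit is 0 the prefix is any valid string of length n-1; if it is 1 the string must end in 01 with a valid prefix of length n-2. So a(n) = a(n-1) + a(n-2), a(1)=2, a(2)=3.
Iterating the recurrence: a(1)=2, a(2)=3, a(3)=5, a(4)=8, a(5)=13, a(6)=21, a(7)=34.

Final answer: 34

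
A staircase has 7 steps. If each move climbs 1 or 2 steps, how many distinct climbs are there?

Let f(n) be the number of climbs. Removing the last move (1 or 2 steps) gives f(n) = f(n-1) + f(n-2); base cases f(1)=1, f(2)=2.
Building up term by term: f(1)=1, f(2)=2, f(3)=3, f(4)=5, f(5)=8, f(6)=13, f(7)=21.

Final answer: 21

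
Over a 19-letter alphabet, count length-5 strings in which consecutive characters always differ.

Let g(n) count such strings. g(1) = 19, and each valid string of length n-1 extends in 18 ways (any symbol but the last), so g(n) = 18 g(n-1).
Total: g(5) = 19 x 18^4.

Final answer: 19 x 18^{4} = 1994544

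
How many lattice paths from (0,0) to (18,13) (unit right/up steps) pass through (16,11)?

Paths (0,0)->(16,11): C(27,11) = 13037895.
Paths (16,11)->(18,13): C(4,2) = 6.
By multiplication principle: 13037895 x 6.

Final answer: 78227370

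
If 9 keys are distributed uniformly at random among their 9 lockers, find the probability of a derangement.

Use the recurrence D(n) = (n-1)(D(n-1) + D(n-2)) with D(0)=1, D(1)=0.
Building up: D(2)=1, D(3)=2, D(4)=9, D(5)=44, D(6)=265, D(7)=1854, D(8)=14833, D(9)=133496.
Total arrangements: 9! = 362880.
Probability = D(9)/9! = 16687/45360.

Final answer: D(9)/9! = 133496/362880 = 0.367879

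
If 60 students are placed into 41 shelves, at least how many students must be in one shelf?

By the pigeonhole principle: ceiling(60/41).

Final answer: 2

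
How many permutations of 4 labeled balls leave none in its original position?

Use the recurrence D(n) = (n-1)(D(n-1) + D(n-2)) with D(0)=1, D(1)=0.
D(2) = 1 x (0 + 1) = 1
D(3) = 2 x (1 + 0) = 2
D(4) = 3 x (D(3) + D(2)) = 3 x (2 + 1)

Final answer: D(4) = 9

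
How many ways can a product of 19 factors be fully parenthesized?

This is counted by the nth Catalan number C_n. Here n = 19 - 1 = 18.
C_n = C(2n,n) - C(2n,n+1), so C_{18} = C(36,18) - C(36,19) = 9075135300 - 8597496600.

Final answer: C_{18} = 477638700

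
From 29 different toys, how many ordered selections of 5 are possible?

P(29,5) = 29!/(29-5)! = 29!/24!.

Final answer: P(29,5) = 14250600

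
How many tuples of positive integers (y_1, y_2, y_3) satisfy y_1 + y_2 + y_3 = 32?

Substitute y'_i = y_i - 1 (so y'_i >= 0). Then sum y'_i = 32 - 3 = 29.
Stars and bars: C(29+3-1, 3-1) = C(31,2).

Final answer: C(31,2) = 465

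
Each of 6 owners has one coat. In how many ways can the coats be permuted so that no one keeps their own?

D(n) = (n-1)(D(n-1) + D(n-2)), D(0)=1, D(1)=0.
D(2) = 1 x (0 + 1) = 1
D(3) = 2 x (1 + 0) = 2
D(4) = 3 x (2 + 1) = 9
D(5) = 4 x (9 + 2) = 44
D(6) = 5 x (D(5) + D(4)) = 5 x (44 + 9)

Final answer: D(6) = 265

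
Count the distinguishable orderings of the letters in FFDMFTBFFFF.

Letters (B:1, D:1, F:7, M:1, T:1). Total letters: 11.
Permutations = 11!/(7!).

Final answer: 7920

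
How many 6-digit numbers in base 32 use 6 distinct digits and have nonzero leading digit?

The leading digit has 31 choices (anything but zero); the next has 31 (anything but the first), then 30, and so on, one fewer each time.
Total: 31 x 31 x 30 x 29 x 28 x 27.

Final answer: 632068920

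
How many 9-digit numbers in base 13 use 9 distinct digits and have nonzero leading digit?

First digit: 12 (nonzero). Second: 12 (not first). Third: 11, etc.
Total: 12 x 12 x 11 x 10 x 9 x 8 x 7 x 6 x 5.

Final answer: 239500800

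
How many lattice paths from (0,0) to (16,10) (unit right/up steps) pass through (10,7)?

Paths (0,0)->(10,7): C(17,7) = 19448.
Paths (10,7)->(16,10): C(9,3) = 84.
By multiplication principle: 19448 x 84.

Final answer: 1633632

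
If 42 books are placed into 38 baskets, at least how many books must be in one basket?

By the pigeonhole principle: ceiling(42/38).

Final answer: 2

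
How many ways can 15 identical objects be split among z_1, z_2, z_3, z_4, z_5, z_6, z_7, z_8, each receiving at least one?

Substitute z'_i = z_i - 1 (so z'_i >= 0). Then sum z'_i = 15 - 8 = 7.
Stars and bars: C(7+8-1, 8-1) = C(14,7).

Final answer: C(14,7) = 3432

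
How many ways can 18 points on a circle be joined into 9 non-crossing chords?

This is counted by the nth Catalan number C_n. Here n = 18/2 = 9.
Using C_0 = 1 and C_(k+1) = C_k x 2(2k+1)/(k+2), build up term by term: C_1=1, C_2=2, C_3=5, C_4=14, C_5=42, C_6=132, C_7=429, C_8=1430, C_9=4862.

Final answer: C_{9} = 4862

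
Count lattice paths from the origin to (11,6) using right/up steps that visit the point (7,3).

Paths (0,0)->(7,3): C(10,3) = 120.
Paths (7,3)->(11,6): C(7,3) = 35.
By multiplication principle: 120 x 35.

Final answer: 4200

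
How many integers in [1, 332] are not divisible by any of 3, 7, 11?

|div by 3|=110, |div by 7|=47, |div by 11|=30.
|div by 3&7|=15, |div by 3&11|=10, |div by 7&11|=4, |div by all|=1.
By inclusion-exclusion, divisible by at least one: 110+47+30-15-10-4+1 = 159.
Not divisible by any: 332 - 159.

Final answer: 173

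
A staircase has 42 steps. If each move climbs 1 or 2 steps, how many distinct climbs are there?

Let f(n) count the ways. The last step is size 1 or 2, so f(n) = f(n-1) + f(n-2) with f(1)=1, f(2)=2.
Computing successive values: f(1)=1, f(2)=2, f(3)=3, f(4)=5, f(5)=8, f(6)=13, f(7)=21, f(8)=34, f(9)=55, f(10)=89, f(11)=144, f(12)=233, f(13)=377, f(14)=610, f(15)=987, f(16)=1597, f(17)=2584, f(18)=4181, f(19)=6765, f(20)=10946, f(21)=17711, f(22)=28657, f(23)=46368, f(24)=75025, f(25)=121393, f(26)=196418, f(27)=317811, f(28)=514229, f(29)=832040, f(30)=1346269, f(31)=2178309, f(32)=3524578, f(33)=5702887, f(34)=9227465, f(35)=14930352, f(36)=24157817, f(37)=39088169, f(38)=63245986, f(39)=102334155, f(40)=165580141, f(41)=267914296, f(42)=433494437.

Final answer: 433494437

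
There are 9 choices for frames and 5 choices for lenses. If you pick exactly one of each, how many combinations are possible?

By the multiplication principle: 9 x 5.

Final answer: 45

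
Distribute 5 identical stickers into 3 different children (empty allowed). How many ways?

Stars and bars: C(n+k-1, k-1) = C(7,2).

Final answer: C(7,2) = 21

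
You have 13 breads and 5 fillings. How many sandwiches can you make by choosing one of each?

By the multiplication principle: 13 x 5.

Final answer: 65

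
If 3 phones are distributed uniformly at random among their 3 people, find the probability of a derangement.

D(n) = (n-1)(D(n-1) + D(n-2)), D(0)=1, D(1)=0.
Building up: D(2)=1, D(3)=2.
Total arrangements: 3! = 6.
Probability = D(3)/3! = 1/3.

Final answer: D(3)/3! = 2/6 = 0.333333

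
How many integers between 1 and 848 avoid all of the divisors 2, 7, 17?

|div by 2|=424, |div by 7|=121, |div by 17|=49.
|div by 2&7|=60, |div by 2&17|=24, |div by 7&17|=7, |div by all|=3.
By inclusion-exclusion, divisible by at least one: 424+121+49-60-24-7+3 = 506.
Not divisible by any: 848 - 506.

Final answer: 342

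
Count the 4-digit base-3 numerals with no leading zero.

Leading digit: 2 options (nonzero). Other 3 digit(s): 3 options each.
Total: 2 x 3^3.

Final answer: 54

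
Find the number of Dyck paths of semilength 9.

Total monotonic paths to (9,9): C(18,9) = 48620.
Reflecting each bad path at its first crossing gives a bijection with paths to (8,10): C(18,10) = 43758.
Valid Dyck paths: 48620 - 43758.
(Check: C(18,9) - C(18,10) = C(18,9)/10, the Catalan number C_{9}.)

Final answer: C_{9} = 4862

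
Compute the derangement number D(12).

Derangements satisfy D(n) = (n-1)(D(n-1) + D(n-2)), starting from D(0)=1, D(1)=0.
Building up: D(2)=1, D(3)=2, D(4)=9, D(5)=44, D(6)=265, D(7)=1854, D(8)=14833, D(9)=133496, D(10)=1334961, D(11)=14684570.
D(12) = 11 x (D(11) + D(10)) = 11 x (14684570 + 1334961).

Final answer: D(12) = 176214841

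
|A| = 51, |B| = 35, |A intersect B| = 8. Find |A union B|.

|A union B| = |A| + |B| - |A intersect B| = 51 + 35 - 8.

Final answer: 78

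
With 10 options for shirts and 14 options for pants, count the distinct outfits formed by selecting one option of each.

By the multiplication principle: 10 x 14.

Final answer: 140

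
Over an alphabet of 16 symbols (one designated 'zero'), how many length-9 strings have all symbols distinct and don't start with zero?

First digit: 15 (nonzero). Second: 15 (not first). Third: 14, etc.
Total: 15 x 15 x 14 x 13 x 12 x 11 x 10 x 9 x 8.

Final answer: 3891888000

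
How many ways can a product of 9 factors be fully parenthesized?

The structures are counted by the Catalan number C_n. Here n = 9 - 1 = 8.
C_n = C(2n,n) - C(2n,n+1), so C_{8} = C(16,8) - C(16,9) = 12870 - 11440.

Final answer: C_{8} = 1430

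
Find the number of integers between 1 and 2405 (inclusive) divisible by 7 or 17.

Multiples of 7: 343. Multiples of 17: 141. Of both (lcm=119): 20.
By inclusion-exclusion: 343 + 141 - 20.

Final answer: 464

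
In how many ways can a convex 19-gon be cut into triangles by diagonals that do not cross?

This is a standard Catalan-number count: the answer is C_n. Here n = 19 - 2 = 17.
Using C_0 = 1 and C_(k+1) = C_k x 2(2k+1)/(k+2), build up term by term: C_1=1, C_2=2, C_3=5, C_4=14, C_5=42, C_6=132, C_7=429, C_8=1430, C_9=4862, C_10=16796, C_11=58786, C_12=208012, C_13=742900, C_14=2674440, C_15=9694845, C_16=35357670, C_17=129644790.

Final answer: C_{17} = 129644790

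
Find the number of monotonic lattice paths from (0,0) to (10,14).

Each path has 10 right steps and 14 up steps in some order (24 steps total).
Choose which 14 of the 24 steps are up: C(24,14).

Final answer: C(24,14) = 1961256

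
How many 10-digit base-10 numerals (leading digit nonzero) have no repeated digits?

First digit: 9 (nonzero). Second: 9 (not first). Third: 8, etc.
Total: 9 x 9 x 8 x 7 x 6 x 5 x 4 x 3 x 2 x 1.

Final answer: 3265920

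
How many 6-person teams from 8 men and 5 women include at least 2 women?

Sum over valid woman counts:
C(5,2)C(8,4) = 700
C(5,3)C(8,3) = 560
C(5,4)C(8,2) = 140
C(5,5)C(8,1) = 8
Total: 700 + 560 + 140 + 8.

Final answer: 1408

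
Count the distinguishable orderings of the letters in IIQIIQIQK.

Letters (I:5, K:1, Q:3). Total letters: 9.
Permutations = 9!/(5! x 3!).

Final answer: 504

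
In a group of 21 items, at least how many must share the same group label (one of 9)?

There are 9 possible values for group label (one of 9). With 21 items and 9 categories, by pigeonhole: ceiling(21/9).

Final answer: 3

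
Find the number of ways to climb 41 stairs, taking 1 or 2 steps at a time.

Condition on the final move: it is a 1-step (f(n-1) ways to get there) or a 2-step (f(n-2) ways), so f(n) = f(n-1) + f(n-2), with f(1)=1, f(2)=2.
Iterating the recurrence: f(1)=1, f(2)=2, f(3)=3, f(4)=5, f(5)=8, f(6)=13, f(7)=21, f(8)=34, f(9)=55, f(10)=89, f(11)=144, f(12)=233, f(13)=377, f(14)=610, f(15)=987, f(16)=1597, f(17)=2584, f(18)=4181, f(19)=6765, f(20)=10946, f(21)=17711, f(22)=28657, f(23)=46368, f(24)=75025, f(25)=121393, f(26)=196418, f(27)=317811, f(28)=514229, f(29)=832040, f(30)=1346269, f(31)=2178309, f(32)=3524578, f(33)=5702887, f(34)=9227465, f(35)=14930352, f(36)=24157817, f(37)=39088169, f(38)=63245986, f(39)=102334155, f(40)=165580141, f(41)=267914296.

Final answer: 267914296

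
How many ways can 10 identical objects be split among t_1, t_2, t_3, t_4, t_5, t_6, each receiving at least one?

Substitute t'_i = t_i - 1 (so t'_i >= 0). Then sum t'_i = 10 - 6 = 4.
Stars and bars: C(4+6-1, 6-1) = C(9,5).

Final answer: C(9,5) = 126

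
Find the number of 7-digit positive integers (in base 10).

The leading digit cannot be 0 (9 options); the other 6 digits can be anything (10 options each).
Total: 9 x 10^6.

Final answer: 9000000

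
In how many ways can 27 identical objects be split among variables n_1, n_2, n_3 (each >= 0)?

Stars and bars with 27 stars and 2 bars:
C(27+3-1, 3-1) = C(29,2).

Final answer: C(29,2) = 406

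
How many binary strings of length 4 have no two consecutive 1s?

A valid string ends in 0 (append to any length-(n-1) valid string) or in 01 (append to any length-(n-2) valid string), so a(n) = a(n-1) + a(n-2) with a(1)=2, a(2)=3.
Iterating the recurrence: a(1)=2, a(2)=3, a(3)=5, a(4)=8.

Final answer: 8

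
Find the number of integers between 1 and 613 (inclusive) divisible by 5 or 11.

Multiples of 5: 122. Multiples of 11: 55. Of both (lcm=55): 11.
By inclusion-exclusion: 122 + 55 - 11.

Final answer: 166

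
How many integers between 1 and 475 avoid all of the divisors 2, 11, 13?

|div by 2|=237, |div by 11|=43, |div by 13|=36.
|div by 2&11|=21, |div by 2&13|=18, |div by 11&13|=3, |div by all|=1.
By inclusion-exclusion, divisible by at least one: 237+43+36-21-18-3+1 = 275.
Not divisible by any: 475 - 275.

Final answer: 200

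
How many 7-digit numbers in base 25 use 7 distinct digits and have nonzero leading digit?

First digit: 24 (nonzero). Second: 24 (not first). Third: 23, etc.
Total: 24 x 24 x 23 x 22 x 21 x 20 x 19.

Final answer: 2325818880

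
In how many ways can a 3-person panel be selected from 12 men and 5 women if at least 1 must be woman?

Sum over valid woman counts:
C(5,1)C(12,2) = 330
C(5,2)C(12,1) = 120
C(5,3)C(12,0) = 10
Total: 330 + 120 + 10.

Final answer: 460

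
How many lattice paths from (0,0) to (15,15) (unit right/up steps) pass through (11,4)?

Paths (0,0)->(11,4): C(15,4) = 1365.
Paths (11,4)->(15,15): C(15,11) = 1365.
By multiplication principle: 1365 x 1365.

Final answer: 1863225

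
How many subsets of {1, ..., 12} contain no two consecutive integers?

Let a(n) count such subsets of {1, ..., n}. Either n is excluded (a(n-1) ways) or n is included, forcing n-1 out (a(n-2) ways), so a(n) = a(n-1) + a(n-2) with a(1)=2, a(2)=3.
Computing successive values: a(1)=2, a(2)=3, a(3)=5, a(4)=8, a(5)=13, a(6)=21, a(7)=34, a(8)=55, a(9)=89, a(10)=144, a(11)=233, a(12)=377.

Final answer: 377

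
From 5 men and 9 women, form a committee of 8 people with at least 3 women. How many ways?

Sum over valid woman counts:
C(9,3)C(5,5) = 84
C(9,4)C(5,4) = 630
C(9,5)C(5,3) = 1260
C(9,6)C(5,2) = 840
C(9,7)C(5,1) = 180
C(9,8)C(5,0) = 9
Total: 84 + 630 + 1260 + 840 + 180 + 9.

Final answer: 3003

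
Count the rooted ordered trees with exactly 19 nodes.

This is counted by the nth Catalan number C_n. Here n = 19 - 1 = 18.
C_n = (2n)!/(n!(n+1)!), so C_{18} = 36!/(18! x 19!) = C(36,18)/19 = 9075135300/19.

Final answer: C_{18} = 477638700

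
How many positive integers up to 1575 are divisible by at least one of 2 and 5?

Multiples of 2: 787. Multiples of 5: 315. Of both (lcm=10): 157.
By inclusion-exclusion: 787 + 315 - 157.

Final answer: 945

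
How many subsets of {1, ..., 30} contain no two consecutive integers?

Condition on whether n belongs to the subset: if not, any valid subset of {1, ..., n-1} works (a(n-1)); if so, n-1 is excluded and the rest is a valid subset of {1, ..., n-2} (a(n-2)). Hence a(n) = a(n-1) + a(n-2), a(1)=2, a(2)=3.
Computing successive values: a(1)=2, a(2)=3, a(3)=5, a(4)=8, a(5)=13, a(6)=21, a(7)=34, a(8)=55, a(9)=89, a(10)=144, a(11)=233, a(12)=377, a(13)=610, a(14)=987, a(15)=1597, a(16)=2584, a(17)=4181, a(18)=6765, a(19)=10946, a(20)=17711, a(21)=28657, a(22)=46368, a(23)=75025, a(24)=121393, a(25)=196418, a(26)=317811, a(27)=514229, a(28)=832040, a(29)=1346269, a(30)=2178309.

Final answer: 2178309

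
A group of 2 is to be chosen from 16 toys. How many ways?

C(16,2) = 16!/(2! x (16-2)!).

Final answer: C(16,2) = 120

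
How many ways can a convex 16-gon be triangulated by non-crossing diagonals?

This is a standard Catalan-number count: the answer is C_n. Here n = 16 - 2 = 14.
C_n = (2n)!/(n!(n+1)!), so C_{14} = 28!/(14! x 15!) = C(28,14)/15 = 40116600/15.

Final answer: C_{14} = 2674440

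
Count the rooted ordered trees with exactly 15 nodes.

This is a standard Catalan-number count: the answer is C_n. Here n = 15 - 1 = 14.
Using C_0 = 1 and C_(k+1) = C_k x 2(2k+1)/(k+2), build up term by term: C_1=1, C_2=2, C_3=5, C_4=14, C_5=42, C_6=132, C_7=429, C_8=1430, C_9=4862, C_10=16796, C_11=58786, C_12=208012, C_13=742900, C_14=2674440.

Final answer: C_{14} = 2674440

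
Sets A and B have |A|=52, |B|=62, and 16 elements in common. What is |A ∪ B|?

|A union B| = |A| + |B| - |A intersect B| = 52 + 62 - 16.

Final answer: 98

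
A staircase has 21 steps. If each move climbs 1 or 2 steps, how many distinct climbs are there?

Condition on the final move: it is a 1-step (f(n-1) ways to get there) or a 2-step (f(n-2) ways), so f(n) = f(n-1) + f(n-2), with f(1)=1, f(2)=2.
Computing successive values: f(1)=1, f(2)=2, f(3)=3, f(4)=5, f(5)=8, f(6)=13, f(7)=21, f(8)=34, f(9)=55, f(10)=89, f(11)=144, f(12)=233, f(13)=377, f(14)=610, f(15)=987, f(16)=1597, f(17)=2584, f(18)=4181, f(19)=6765, f(20)=10946, f(21)=17711.

Final answer: 17711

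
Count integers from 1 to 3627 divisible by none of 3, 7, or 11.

|div by 3|=1209, |div by 7|=518, |div by 11|=329.
|div by 3&7|=172, |div by 3&11|=109, |div by 7&11|=47, |div by all|=15.
By inclusion-exclusion, divisible by at least one: 1209+518+329-172-109-47+15 = 1743.
Not divisible by any: 3627 - 1743.

Final answer: 1884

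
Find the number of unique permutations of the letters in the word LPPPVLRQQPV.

Letters (L:2, P:4, Q:2, R:1, V:2). Total letters: 11.
Permutations = 11!/(4! x 2! x 2! x 2!).

Final answer: 207900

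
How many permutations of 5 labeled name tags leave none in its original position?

D(n) = (n-1)(D(n-1) + D(n-2)), D(0)=1, D(1)=0.
D(2) = 1 x (0 + 1) = 1
D(3) = 2 x (1 + 0) = 2
D(4) = 3 x (2 + 1) = 9
D(5) = 4 x (D(4) + D(3)) = 4 x (9 + 2)

Final answer: D(5) = 44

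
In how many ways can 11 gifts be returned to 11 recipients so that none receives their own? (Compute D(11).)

D(n) = (n-1)(D(n-1) + D(n-2)), D(0)=1, D(1)=0.
D(2) = 1 x (0 + 1) = 1
D(3) = 2 x (1 + 0) = 2
D(4) = 3 x (2 + 1) = 9
D(5) = 4 x (9 + 2) = 44
D(6) = 5 x (44 + 9) = 265
D(7) = 6 x (265 + 44) = 1854
D(8) = 7 x (1854 + 265) = 14833
D(9) = 8 x (14833 + 1854) = 133496
D(10) = 9 x (133496 + 14833) = 1334961
D(11) = 10 x (D(10) + D(9)) = 10 x (1334961 + 133496)

Final answer: D(11) = 14684570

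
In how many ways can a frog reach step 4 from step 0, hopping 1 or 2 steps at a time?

Condition on the final move: it is a 1-step (f(n-1) ways to get there) or a 2-step (f(n-2) ways), so f(n) = f(n-1) + f(n-2), with f(1)=1, f(2)=2.
Computing successive values: f(1)=1, f(2)=2, f(3)=3, f(4)=5.

Final answer: 5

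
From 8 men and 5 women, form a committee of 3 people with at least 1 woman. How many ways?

Sum over valid woman counts:
C(5,1)C(8,2) = 140
C(5,2)C(8,1) = 80
C(5,3)C(8,0) = 10
Total: 140 + 80 + 10.

Final answer: 230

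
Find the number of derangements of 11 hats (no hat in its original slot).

D(n) = (n-1)(D(n-1) + D(n-2)), D(0)=1, D(1)=0.
D(2) = 1 x (0 + 1) = 1
D(3) = 2 x (1 + 0) = 2
D(4) = 3 x (2 + 1) = 9
D(5) = 4 x (9 + 2) = 44
D(6) = 5 x (44 + 9) = 265
D(7) = 6 x (265 + 44) = 1854
D(8) = 7 x (1854 + 265) = 14833
D(9) = 8 x (14833 + 1854) = 133496
D(10) = 9 x (133496 + 14833) = 1334961
D(11) = 10 x (D(10) + D(9)) = 10 x (1334961 + 133496)

Final answer: D(11) = 14684570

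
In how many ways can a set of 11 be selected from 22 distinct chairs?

C(22,11) = 22!/(11! x 11!).

Final answer: \binom{22}{11} = 705432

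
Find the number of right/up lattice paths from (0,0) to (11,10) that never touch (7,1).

Total paths to (11,10): C(21,10) = 352716.
Paths through (7,1): C(8,1) x C(13,9) = 5720.
Avoiding (7,1): 352716 - 5720.

Final answer: 346996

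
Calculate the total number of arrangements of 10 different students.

The number of ways to arrange 10 distinct objects is 10!.

Final answer: 10! = 3628800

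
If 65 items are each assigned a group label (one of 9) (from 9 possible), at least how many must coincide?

There are 9 possible values for group label (one of 9). With 65 items and 9 categories, by pigeonhole: ceiling(65/9).

Final answer: 8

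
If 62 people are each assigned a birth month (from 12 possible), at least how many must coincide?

There are 12 possible values for birth month. With 62 people and 12 categories, by pigeonhole: ceiling(62/12).

Final answer: 6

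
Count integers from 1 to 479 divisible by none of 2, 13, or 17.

|div by 2|=239, |div by 13|=36, |div by 17|=28.
|div by 2&13|=18, |div by 2&17|=14, |div by 13&17|=2, |div by all|=1.
By inclusion-exclusion, divisible by at least one: 239+36+28-18-14-2+1 = 270.
Not divisible by any: 479 - 270.

Final answer: 209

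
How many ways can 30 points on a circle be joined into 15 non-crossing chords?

This is counted by the nth Catalan number C_n. Here n = 30/2 = 15.
C_n = C(2n,n)/(n+1), so C_{15} = C(30,15)/16 = 155117520/16.

Final answer: C_{15} = 9694845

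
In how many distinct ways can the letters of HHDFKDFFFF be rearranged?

Letters (D:2, F:5, H:2, K:1). Total letters: 10.
Permutations = 10!/(5! x 2! x 2!).

Final answer: 7560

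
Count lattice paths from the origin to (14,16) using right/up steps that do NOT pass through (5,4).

Total paths to (14,16): C(30,16) = 145422675.
Paths through (5,4): C(9,4) x C(21,12) = 37035180.
Avoiding (5,4): 145422675 - 37035180.

Final answer: 108387495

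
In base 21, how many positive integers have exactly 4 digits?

In base 21, the leading digit has 20 choices (1..20); each of the remaining 3 digits has 21 choices.
Total: 20 x 21^3.

Final answer: 185220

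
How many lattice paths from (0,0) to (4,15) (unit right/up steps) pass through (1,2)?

Paths (0,0)->(1,2): C(3,2) = 3.
Paths (1,2)->(4,15): C(16,13) = 560.
By multiplication principle: 3 x 560.

Final answer: 1680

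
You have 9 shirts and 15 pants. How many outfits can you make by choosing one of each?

By the multiplication principle: 9 x 15.

Final answer: 135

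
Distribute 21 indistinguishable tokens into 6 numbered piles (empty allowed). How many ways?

Stars and bars: C(n+k-1, k-1) = C(26,5).

Final answer: C(26,5) = 65780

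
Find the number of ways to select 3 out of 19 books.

C(19,3) = 19!/(3! x (19-3)!).

Final answer: C(19,3) = 969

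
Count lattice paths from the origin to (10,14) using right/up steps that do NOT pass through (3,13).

Total paths to (10,14): C(24,14) = 1961256.
Paths through (3,13): C(16,13) x C(8,1) = 4480.
Avoiding (3,13): 1961256 - 4480.

Final answer: 1956776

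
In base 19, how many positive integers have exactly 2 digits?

In base 19, the leading digit has 18 choices (1..18); each of the remaining 1 digits has 19 choices.
Total: 18 x 19^1.

Final answer: 342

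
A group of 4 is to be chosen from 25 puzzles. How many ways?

C(25,4) = 25!/(4! x (25-4)!).

Final answer: C(25,4) = 12650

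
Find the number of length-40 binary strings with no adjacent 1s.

Classify by the final bit: ...0 gives a(n-1) strings, ...01 gives a(n-2) strings. Thus a(n) = a(n-1) + a(n-2) with a(1)=2, a(2)=3.
Iterating the recurrence: a(1)=2, a(2)=3, a(3)=5, a(4)=8, a(5)=13, a(6)=21, a(7)=34, a(8)=55, a(9)=89, a(10)=144, a(11)=233, a(12)=377, a(13)=610, a(14)=987, a(15)=1597, a(16)=2584, a(17)=4181, a(18)=6765, a(19)=10946, a(20)=17711, a(21)=28657, a(22)=46368, a(23)=75025, a(24)=121393, a(25)=196418, a(26)=317811, a(27)=514229, a(28)=832040, a(29)=1346269, a(30)=2178309, a(31)=3524578, a(32)=5702887, a(33)=9227465, a(34)=14930352, a(35)=24157817, a(36)=39088169, a(37)=63245986, a(38)=102334155, a(39)=165580141, a(40)=267914296.

Final answer: 267914296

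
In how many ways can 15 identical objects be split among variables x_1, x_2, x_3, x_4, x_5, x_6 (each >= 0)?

Stars and bars with 15 stars and 5 bars:
C(15+6-1, 6-1) = C(20,5).

Final answer: C(20,5) = 15504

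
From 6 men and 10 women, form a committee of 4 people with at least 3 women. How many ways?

Sum over valid woman counts:
C(10,3)C(6,1) = 720
C(10,4)C(6,0) = 210
Total: 720 + 210.

Final answer: 930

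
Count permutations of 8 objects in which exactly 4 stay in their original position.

Choose which 4 elements are fixed: C(8,4) = 70.
Derange the remaining 4 using D(j) = (j-1)(D(j-1) + D(j-2)), D(0)=1, D(1)=0: D(2)=1, D(3)=2, D(4)=9.
Total: 70 x 9.

Final answer: C(8,4) D(4) = 630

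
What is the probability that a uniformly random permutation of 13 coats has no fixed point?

D(n) = (n-1)(D(n-1) + D(n-2)), D(0)=1, D(1)=0.
Building up: D(2)=1, D(3)=2, D(4)=9, D(5)=44, D(6)=265, D(7)=1854, D(8)=14833, D(9)=133496, D(10)=1334961, D(11)=14684570, D(12)=176214841, D(13)=2290792932.
Total arrangements: 13! = 6227020800.
Probability = D(13)/13! = 63633137/172972800.

Final answer: D(13)/13! = 2290792932/6227020800 = 0.367879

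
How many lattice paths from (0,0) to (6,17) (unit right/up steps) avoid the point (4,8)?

Total paths to (6,17): C(23,17) = 100947.
Paths through (4,8): C(12,8) x C(11,9) = 27225.
Avoiding (4,8): 100947 - 27225.

Final answer: 73722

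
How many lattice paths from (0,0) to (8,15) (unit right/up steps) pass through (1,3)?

Paths (0,0)->(1,3): C(4,3) = 4.
Paths (1,3)->(8,15): C(19,12) = 50388.
By multiplication principle: 4 x 50388.

Final answer: 201552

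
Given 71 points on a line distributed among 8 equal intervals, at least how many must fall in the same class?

By pigeonhole with 71 objects and 8 categories: ceiling(71/8).

Final answer: 9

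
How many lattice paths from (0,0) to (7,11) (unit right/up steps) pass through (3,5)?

Paths (0,0)->(3,5): C(8,5) = 56.
Paths (3,5)->(7,11): C(10,6) = 210.
By multiplication principle: 56 x 210.

Final answer: 11760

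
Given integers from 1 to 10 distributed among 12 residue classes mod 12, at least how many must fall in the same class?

By pigeonhole with 10 objects and 12 categories: ceiling(10/12).

Final answer: 1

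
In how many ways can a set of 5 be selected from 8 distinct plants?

C(8,5) = 8!/(5! x (8-5)!).

Final answer: C(8,5) = 56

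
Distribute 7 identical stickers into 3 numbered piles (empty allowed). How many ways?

Stars and bars: C(n+k-1, k-1) = C(9,2).

Final answer: C(9,2) = 36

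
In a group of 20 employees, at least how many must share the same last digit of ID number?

There are 10 possible values for last digit of ID number. With 20 employees and 10 categories, by pigeonhole: ceiling(20/10).

Final answer: 2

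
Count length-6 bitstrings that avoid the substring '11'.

Classify by the final bit: ...0 gives a(n-1) strings, ...01 gives a(n-2) strings. Thus a(n) = a(n-1) + a(n-2) with a(1)=2, a(2)=3.
Iterating the recurrence: a(1)=2, a(2)=3, a(3)=5, a(4)=8, a(5)=13, a(6)=21.

Final answer: 21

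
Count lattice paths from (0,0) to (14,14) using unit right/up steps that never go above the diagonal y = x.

Total monotonic paths to (14,14): C(28,14) = 40116600.
By the reflection principle, paths that go above the diagonal number C(28,15) = 37442160.
Valid Dyck paths: 40116600 - 37442160.
(Equivalently, C_{14} = C(28,14)/15 = 40116600/15.)

Final answer: C_{14} = 2674440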